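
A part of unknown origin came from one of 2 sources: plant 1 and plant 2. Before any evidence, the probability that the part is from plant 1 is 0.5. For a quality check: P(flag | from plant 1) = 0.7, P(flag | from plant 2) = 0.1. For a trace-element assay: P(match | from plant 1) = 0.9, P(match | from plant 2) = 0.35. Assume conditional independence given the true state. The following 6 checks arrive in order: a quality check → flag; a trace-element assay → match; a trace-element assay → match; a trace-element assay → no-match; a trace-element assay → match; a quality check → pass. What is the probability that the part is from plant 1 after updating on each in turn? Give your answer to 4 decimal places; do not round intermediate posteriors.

0.8592

After a quality check='flag': P(plant 1) = 0.7·0.5000 / (0.7·0.5000 + 0.1·0.5000) ≈ 0.8750
After a trace-element assay='match': P(plant 1) = 0.9·0.8750 / (0.9·0.8750 + 0.35·0.1250) ≈ 0.9474
After a trace-element assay='match': P(plant 1) = 0.9·0.9474 / (0.9·0.9474 + 0.35·0.0526) ≈ 0.9789
After a trace-element assay='no-match': P(plant 1) = 0.1·0.9789 / (0.1·0.9789 + 0.65·0.0211) ≈ 0.8769
After a trace-element assay='match': P(plant 1) = 0.9·0.8769 / (0.9·0.8769 + 0.35·0.1231) ≈ 0.9482
After a quality check='pass': P(plant 1) = 0.3·0.9482 / (0.3·0.9482 + 0.9·0.0518) ≈ 0.8592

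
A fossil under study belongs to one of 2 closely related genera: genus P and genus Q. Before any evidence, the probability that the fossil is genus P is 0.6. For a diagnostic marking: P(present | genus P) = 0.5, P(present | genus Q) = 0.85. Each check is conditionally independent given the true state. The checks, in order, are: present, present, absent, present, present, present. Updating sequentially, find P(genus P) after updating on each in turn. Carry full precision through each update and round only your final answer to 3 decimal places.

0.260

After 'present': P(genus P) = 0.5·0.6000 / (0.5·0.6000 + 0.85·0.4000) ≈ 0.4688
After 'present': P(genus P) = 0.5·0.4688 / (0.5·0.4688 + 0.85·0.5312) ≈ 0.3417
After 'absent': P(genus P) = 0.5·0.3417 / (0.5·0.3417 + 0.15·0.6583) ≈ 0.6337
After 'present': P(genus P) = 0.5·0.6337 / (0.5·0.6337 + 0.85·0.3663) ≈ 0.5044
After 'present': P(genus P) = 0.5·0.5044 / (0.5·0.5044 + 0.85·0.4956) ≈ 0.3745
After 'present': P(genus P) = 0.5·0.3745 / (0.5·0.3745 + 0.85·0.6255) ≈ 0.2604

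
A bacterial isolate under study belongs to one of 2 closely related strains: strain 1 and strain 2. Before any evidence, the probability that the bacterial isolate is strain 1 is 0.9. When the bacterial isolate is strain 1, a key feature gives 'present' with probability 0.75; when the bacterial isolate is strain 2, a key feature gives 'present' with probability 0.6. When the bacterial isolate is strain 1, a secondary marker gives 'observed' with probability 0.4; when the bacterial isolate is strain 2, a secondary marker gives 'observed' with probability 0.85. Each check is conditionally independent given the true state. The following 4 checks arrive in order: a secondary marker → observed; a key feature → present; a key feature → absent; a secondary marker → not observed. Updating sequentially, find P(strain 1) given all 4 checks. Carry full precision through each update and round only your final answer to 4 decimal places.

0.9298

After a secondary marker='observed': P(strain 1) = 0.4·0.9000 / (0.4·0.9000 + 0.85·0.1000) ≈ 0.8090
After a key feature='present': P(strain 1) = 0.75·0.8090 / (0.75·0.8090 + 0.6·0.1910) ≈ 0.8411
After a key feature='absent': P(strain 1) = 0.25·0.8411 / (0.25·0.8411 + 0.4·0.1589) ≈ 0.7679
After a secondary marker='not observed': P(strain 1) = 0.6·0.7679 / (0.6·0.7679 + 0.15·0.2321) ≈ 0.9298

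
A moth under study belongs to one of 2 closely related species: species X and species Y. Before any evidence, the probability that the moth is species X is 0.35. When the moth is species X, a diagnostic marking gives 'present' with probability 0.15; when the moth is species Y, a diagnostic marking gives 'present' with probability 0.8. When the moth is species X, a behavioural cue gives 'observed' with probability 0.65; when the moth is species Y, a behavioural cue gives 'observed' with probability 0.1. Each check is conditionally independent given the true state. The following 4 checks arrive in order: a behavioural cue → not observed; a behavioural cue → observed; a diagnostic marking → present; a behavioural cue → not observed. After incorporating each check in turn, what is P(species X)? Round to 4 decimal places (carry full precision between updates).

0.0903

After a behavioural cue='not observed': P(species X) = 0.35·0.3500 / (0.35·0.3500 + 0.9·0.6500) ≈ 0.1731
After a behavioural cue='observed': P(species X) = 0.65·0.1731 / (0.65·0.1731 + 0.1·0.8269) ≈ 0.5765
After a diagnostic marking='present': P(species X) = 0.15·0.5765 / (0.15·0.5765 + 0.8·0.4235) ≈ 0.2033
After a behavioural cue='not observed': P(species X) = 0.35·0.2033 / (0.35·0.2033 + 0.9·0.7967) ≈ 0.0903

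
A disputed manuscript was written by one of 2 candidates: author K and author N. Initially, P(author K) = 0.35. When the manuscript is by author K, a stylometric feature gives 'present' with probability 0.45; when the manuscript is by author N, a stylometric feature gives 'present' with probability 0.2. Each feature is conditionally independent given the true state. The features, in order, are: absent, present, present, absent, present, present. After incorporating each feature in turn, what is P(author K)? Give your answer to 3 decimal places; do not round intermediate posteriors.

0.867

Each posterior becomes the prior for the next update.
After 'absent': P(author K) = 0.55·0.3500 / (0.55·0.3500 + 0.8·0.6500) ≈ 0.2702
After 'present': P(author K) = 0.45·0.2702 / (0.45·0.2702 + 0.2·0.7298) ≈ 0.4544
After 'present': P(author K) = 0.45·0.4544 / (0.45·0.4544 + 0.2·0.5456) ≈ 0.6521
After 'absent': P(author K) = 0.55·0.6521 / (0.55·0.6521 + 0.8·0.3479) ≈ 0.5630
After 'present': P(author K) = 0.45·0.5630 / (0.45·0.5630 + 0.2·0.4370) ≈ 0.7435
After 'present': P(author K) = 0.45·0.7435 / (0.45·0.7435 + 0.2·0.2565) ≈ 0.8671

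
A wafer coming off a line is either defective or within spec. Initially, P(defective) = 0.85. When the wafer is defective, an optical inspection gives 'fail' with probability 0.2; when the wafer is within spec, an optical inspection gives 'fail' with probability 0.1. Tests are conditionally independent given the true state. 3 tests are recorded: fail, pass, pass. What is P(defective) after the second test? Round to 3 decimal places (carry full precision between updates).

0.910

After 'fail': P(defective) = 0.2·0.8500 / (0.2·0.8500 + 0.1·0.1500) ≈ 0.9189
After 'pass': P(defective) = 0.8·0.9189 / (0.8·0.9189 + 0.9·0.0811) ≈ 0.9097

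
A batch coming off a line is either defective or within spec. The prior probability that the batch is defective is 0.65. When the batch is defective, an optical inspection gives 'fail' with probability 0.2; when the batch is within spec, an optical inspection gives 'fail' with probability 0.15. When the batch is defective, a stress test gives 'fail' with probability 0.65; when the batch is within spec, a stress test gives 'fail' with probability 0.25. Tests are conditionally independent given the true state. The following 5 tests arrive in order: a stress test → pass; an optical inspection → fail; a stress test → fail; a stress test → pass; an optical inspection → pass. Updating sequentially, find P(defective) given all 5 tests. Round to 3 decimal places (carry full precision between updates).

0.569

After a stress test='pass': P(defective) = 0.35·0.6500 / (0.35·0.6500 + 0.75·0.3500) ≈ 0.4643
After an optical inspection='fail': P(defective) = 0.2·0.4643 / (0.2·0.4643 + 0.15·0.5357) ≈ 0.5361
After a stress test='fail': P(defective) = 0.65·0.5361 / (0.65·0.5361 + 0.25·0.4639) ≈ 0.7503
After a stress test='pass': P(defective) = 0.35·0.7503 / (0.35·0.7503 + 0.75·0.2497) ≈ 0.5837
After an optical inspection='pass': P(defective) = 0.8·0.5837 / (0.8·0.5837 + 0.85·0.4163) ≈ 0.5689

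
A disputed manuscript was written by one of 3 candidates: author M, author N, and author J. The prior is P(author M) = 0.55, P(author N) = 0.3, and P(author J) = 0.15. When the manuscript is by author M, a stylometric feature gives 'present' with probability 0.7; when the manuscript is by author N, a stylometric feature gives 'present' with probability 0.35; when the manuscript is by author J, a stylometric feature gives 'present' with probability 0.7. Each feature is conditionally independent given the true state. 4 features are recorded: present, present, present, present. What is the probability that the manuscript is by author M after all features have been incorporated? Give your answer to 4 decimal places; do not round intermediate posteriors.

After 'present': normaliser = 0.7·0.5500 + 0.35·0.3000 + 0.7·0.1500; P(author M) ≈ 0.6471, P(author N) ≈ 0.1765, P(author J) ≈ 0.1765
After 'present': normaliser = 0.7·0.6471 + 0.35·0.1765 + 0.7·0.1765; P(author M) ≈ 0.7097, P(author N) ≈ 0.0968, P(author J) ≈ 0.1935
After 'present': normaliser = 0.7·0.7097 + 0.35·0.0968 + 0.7·0.1935; P(author M) ≈ 0.7458, P(author N) ≈ 0.0508, P(author J) ≈ 0.2034
After 'present': normaliser = 0.7·0.7458 + 0.35·0.0508 + 0.7·0.2034; P(author M) ≈ 0.7652, P(author N) ≈ 0.0261, P(author J) ≈ 0.2087

0.7652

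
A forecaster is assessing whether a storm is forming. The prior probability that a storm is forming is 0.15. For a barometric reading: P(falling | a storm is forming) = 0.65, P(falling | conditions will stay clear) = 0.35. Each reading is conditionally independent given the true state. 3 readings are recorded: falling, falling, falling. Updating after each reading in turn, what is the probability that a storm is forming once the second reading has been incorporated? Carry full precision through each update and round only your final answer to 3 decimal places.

After 'falling': P(storm) = 0.65·0.1500 / (0.65·0.1500 + 0.35·0.8500) ≈ 0.2468
After 'falling': P(storm) = 0.65·0.2468 / (0.65·0.2468 + 0.35·0.7532) ≈ 0.3784

0.378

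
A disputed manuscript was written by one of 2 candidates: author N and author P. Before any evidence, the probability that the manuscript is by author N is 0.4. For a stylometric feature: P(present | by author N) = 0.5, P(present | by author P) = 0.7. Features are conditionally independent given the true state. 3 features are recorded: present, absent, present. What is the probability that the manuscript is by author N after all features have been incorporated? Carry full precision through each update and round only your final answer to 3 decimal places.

0.362

After 'present': P(author N) = 0.5·0.4000 / (0.5·0.4000 + 0.7·0.6000) ≈ 0.3226
After 'absent': P(author N) = 0.5·0.3226 / (0.5·0.3226 + 0.3·0.6774) ≈ 0.4425
After 'present': P(author N) = 0.5·0.4425 / (0.5·0.4425 + 0.7·0.5575) ≈ 0.3618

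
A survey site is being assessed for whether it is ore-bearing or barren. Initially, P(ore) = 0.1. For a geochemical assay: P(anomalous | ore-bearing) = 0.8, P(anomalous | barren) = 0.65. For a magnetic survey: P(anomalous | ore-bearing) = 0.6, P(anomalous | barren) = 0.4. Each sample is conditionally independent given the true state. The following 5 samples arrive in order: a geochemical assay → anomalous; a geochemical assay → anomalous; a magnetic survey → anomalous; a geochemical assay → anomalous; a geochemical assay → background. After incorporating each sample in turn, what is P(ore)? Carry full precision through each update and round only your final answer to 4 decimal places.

0.1508

After a geochemical assay='anomalous': P(ore) = 0.8·0.1000 / (0.8·0.1000 + 0.65·0.9000) ≈ 0.1203
After a geochemical assay='anomalous': P(ore) = 0.8·0.1203 / (0.8·0.1203 + 0.65·0.8797) ≈ 0.1441
After a magnetic survey='anomalous': P(ore) = 0.6·0.1441 / (0.6·0.1441 + 0.4·0.8559) ≈ 0.2016
After a geochemical assay='anomalous': P(ore) = 0.8·0.2016 / (0.8·0.2016 + 0.65·0.7984) ≈ 0.2371
After a geochemical assay='background': P(ore) = 0.2·0.2371 / (0.2·0.2371 + 0.35·0.7629) ≈ 0.1508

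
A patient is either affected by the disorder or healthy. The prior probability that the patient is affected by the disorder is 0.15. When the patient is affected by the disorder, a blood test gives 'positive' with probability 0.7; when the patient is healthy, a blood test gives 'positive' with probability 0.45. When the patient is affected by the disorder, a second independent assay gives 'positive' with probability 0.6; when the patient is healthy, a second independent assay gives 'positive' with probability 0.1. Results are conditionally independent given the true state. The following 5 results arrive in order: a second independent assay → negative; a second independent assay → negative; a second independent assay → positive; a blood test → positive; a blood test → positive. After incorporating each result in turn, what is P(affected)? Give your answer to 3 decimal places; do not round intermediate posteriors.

Each posterior becomes the prior for the next update.
After a second independent assay='negative': P(affected) = 0.4·0.1500 / (0.4·0.1500 + 0.9·0.8500) ≈ 0.0727
After a second independent assay='negative': P(affected) = 0.4·0.0727 / (0.4·0.0727 + 0.9·0.9273) ≈ 0.0337
After a second independent assay='positive': P(affected) = 0.6·0.0337 / (0.6·0.0337 + 0.1·0.9663) ≈ 0.1730
After a blood test='positive': P(affected) = 0.7·0.1730 / (0.7·0.1730 + 0.45·0.8270) ≈ 0.2455
After a blood test='positive': P(affected) = 0.7·0.2455 / (0.7·0.2455 + 0.45·0.7545) ≈ 0.3360

0.336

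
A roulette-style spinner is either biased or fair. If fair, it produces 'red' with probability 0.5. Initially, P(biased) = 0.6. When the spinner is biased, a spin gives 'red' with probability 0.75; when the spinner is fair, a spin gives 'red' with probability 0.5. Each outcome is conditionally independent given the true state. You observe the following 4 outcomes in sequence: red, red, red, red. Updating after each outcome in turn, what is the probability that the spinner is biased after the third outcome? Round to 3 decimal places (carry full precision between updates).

0.835

After 'red': P(biased) = 0.75·0.6000 / (0.75·0.6000 + 0.5·0.4000) ≈ 0.6923
After 'red': P(biased) = 0.75·0.6923 / (0.75·0.6923 + 0.5·0.3077) ≈ 0.7714
After 'red': P(biased) = 0.75·0.7714 / (0.75·0.7714 + 0.5·0.2286) ≈ 0.8351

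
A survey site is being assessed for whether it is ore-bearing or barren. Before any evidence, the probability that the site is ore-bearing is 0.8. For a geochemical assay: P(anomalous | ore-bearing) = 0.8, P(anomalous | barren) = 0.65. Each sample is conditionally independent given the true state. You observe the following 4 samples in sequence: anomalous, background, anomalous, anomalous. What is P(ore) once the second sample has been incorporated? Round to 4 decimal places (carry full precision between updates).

Apply Bayes' rule sequentially, carrying P(ore) forward.
After 'anomalous': P(ore) = 0.8·0.8000 / (0.8·0.8000 + 0.65·0.2000) ≈ 0.8312
After 'background': P(ore) = 0.2·0.8312 / (0.2·0.8312 + 0.35·0.1688) ≈ 0.7378

0.7378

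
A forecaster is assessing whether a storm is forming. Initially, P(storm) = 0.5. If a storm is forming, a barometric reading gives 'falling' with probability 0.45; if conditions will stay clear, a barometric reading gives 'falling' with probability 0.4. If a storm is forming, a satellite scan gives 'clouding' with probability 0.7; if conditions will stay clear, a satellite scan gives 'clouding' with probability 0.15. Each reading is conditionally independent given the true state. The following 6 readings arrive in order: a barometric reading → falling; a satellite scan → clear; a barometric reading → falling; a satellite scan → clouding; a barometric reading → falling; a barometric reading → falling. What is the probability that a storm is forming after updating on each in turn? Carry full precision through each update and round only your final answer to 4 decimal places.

After a barometric reading='falling': P(storm) = 0.45·0.5000 / (0.45·0.5000 + 0.4·0.5000) ≈ 0.5294
After a satellite scan='clear': P(storm) = 0.3·0.5294 / (0.3·0.5294 + 0.85·0.4706) ≈ 0.2842
After a barometric reading='falling': P(storm) = 0.45·0.2842 / (0.45·0.2842 + 0.4·0.7158) ≈ 0.3088
After a satellite scan='clouding': P(storm) = 0.7·0.3088 / (0.7·0.3088 + 0.15·0.6912) ≈ 0.6758
After a barometric reading='falling': P(storm) = 0.45·0.6758 / (0.45·0.6758 + 0.4·0.3242) ≈ 0.7011
After a barometric reading='falling': P(storm) = 0.45·0.7011 / (0.45·0.7011 + 0.4·0.2989) ≈ 0.7251

0.7251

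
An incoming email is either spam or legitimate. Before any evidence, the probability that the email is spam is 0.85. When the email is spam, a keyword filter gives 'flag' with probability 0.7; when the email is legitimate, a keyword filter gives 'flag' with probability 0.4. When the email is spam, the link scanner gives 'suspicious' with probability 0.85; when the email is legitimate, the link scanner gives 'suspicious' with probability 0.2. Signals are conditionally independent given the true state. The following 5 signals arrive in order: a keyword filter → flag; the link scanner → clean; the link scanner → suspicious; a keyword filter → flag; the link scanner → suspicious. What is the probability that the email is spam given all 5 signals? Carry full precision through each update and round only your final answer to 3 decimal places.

Each posterior becomes the prior for the next update.
After a keyword filter='flag': P(spam) = 0.7·0.8500 / (0.7·0.8500 + 0.4·0.1500) ≈ 0.9084
After the link scanner='clean': P(spam) = 0.15·0.9084 / (0.15·0.9084 + 0.8·0.0916) ≈ 0.6503
After the link scanner='suspicious': P(spam) = 0.85·0.6503 / (0.85·0.6503 + 0.2·0.3497) ≈ 0.8877
After a keyword filter='flag': P(spam) = 0.7·0.8877 / (0.7·0.8877 + 0.4·0.1123) ≈ 0.9326
After the link scanner='suspicious': P(spam) = 0.85·0.9326 / (0.85·0.9326 + 0.2·0.0674) ≈ 0.9833

0.983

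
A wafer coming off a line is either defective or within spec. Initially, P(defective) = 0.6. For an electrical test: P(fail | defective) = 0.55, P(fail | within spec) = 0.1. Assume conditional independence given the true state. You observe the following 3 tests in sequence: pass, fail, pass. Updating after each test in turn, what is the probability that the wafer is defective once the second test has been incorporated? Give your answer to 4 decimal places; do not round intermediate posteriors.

After 'pass': P(defective) = 0.45·0.6000 / (0.45·0.6000 + 0.9·0.4000) ≈ 0.4286
After 'fail': P(defective) = 0.55·0.4286 / (0.55·0.4286 + 0.1·0.5714) ≈ 0.8049

0.8049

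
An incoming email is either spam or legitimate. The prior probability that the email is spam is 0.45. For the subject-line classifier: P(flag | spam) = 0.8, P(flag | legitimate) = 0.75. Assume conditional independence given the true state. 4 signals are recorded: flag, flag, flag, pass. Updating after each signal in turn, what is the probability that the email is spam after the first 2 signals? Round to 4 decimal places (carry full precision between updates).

After 'flag': P(spam) = 0.8·0.4500 / (0.8·0.4500 + 0.75·0.5500) ≈ 0.4660
After 'flag': P(spam) = 0.8·0.4660 / (0.8·0.4660 + 0.75·0.5340) ≈ 0.4821

0.4821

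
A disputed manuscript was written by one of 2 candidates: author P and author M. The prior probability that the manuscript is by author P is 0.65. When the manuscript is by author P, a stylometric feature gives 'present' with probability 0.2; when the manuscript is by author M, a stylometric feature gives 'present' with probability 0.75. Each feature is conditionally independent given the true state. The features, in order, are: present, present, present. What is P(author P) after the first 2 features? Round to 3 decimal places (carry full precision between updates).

0.117

Apply Bayes' rule sequentially, carrying P(author P) forward.
After 'present': P(author P) = 0.2·0.6500 / (0.2·0.6500 + 0.75·0.3500) ≈ 0.3312
After 'present': P(author P) = 0.2·0.3312 / (0.2·0.3312 + 0.75·0.6688) ≈ 0.1167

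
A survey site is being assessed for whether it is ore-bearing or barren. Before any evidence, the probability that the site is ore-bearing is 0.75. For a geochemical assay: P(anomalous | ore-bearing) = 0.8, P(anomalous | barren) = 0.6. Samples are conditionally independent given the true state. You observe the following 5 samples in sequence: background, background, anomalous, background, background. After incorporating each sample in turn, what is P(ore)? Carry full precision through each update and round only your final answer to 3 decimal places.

0.200

After 'background': P(ore) = 0.2·0.7500 / (0.2·0.7500 + 0.4·0.2500) ≈ 0.6000
After 'background': P(ore) = 0.2·0.6000 / (0.2·0.6000 + 0.4·0.4000) ≈ 0.4286
After 'anomalous': P(ore) = 0.8·0.4286 / (0.8·0.4286 + 0.6·0.5714) ≈ 0.5000
After 'background': P(ore) = 0.2·0.5000 / (0.2·0.5000 + 0.4·0.5000) ≈ 0.3333
After 'background': P(ore) = 0.2·0.3333 / (0.2·0.3333 + 0.4·0.6667) ≈ 0.2000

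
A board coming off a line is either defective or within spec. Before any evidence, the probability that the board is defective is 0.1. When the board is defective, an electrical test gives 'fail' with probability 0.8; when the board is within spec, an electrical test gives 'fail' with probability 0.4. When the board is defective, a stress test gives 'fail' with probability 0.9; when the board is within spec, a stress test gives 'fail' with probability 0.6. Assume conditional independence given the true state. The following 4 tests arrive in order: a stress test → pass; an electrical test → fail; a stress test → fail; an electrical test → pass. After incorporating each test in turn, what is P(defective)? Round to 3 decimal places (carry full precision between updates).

After a stress test='pass': P(defective) = 0.1·0.1000 / (0.1·0.1000 + 0.4·0.9000) ≈ 0.0270
After an electrical test='fail': P(defective) = 0.8·0.0270 / (0.8·0.0270 + 0.4·0.9730) ≈ 0.0526
After a stress test='fail': P(defective) = 0.9·0.0526 / (0.9·0.0526 + 0.6·0.9474) ≈ 0.0769
After an electrical test='pass': P(defective) = 0.2·0.0769 / (0.2·0.0769 + 0.6·0.9231) ≈ 0.0270

0.027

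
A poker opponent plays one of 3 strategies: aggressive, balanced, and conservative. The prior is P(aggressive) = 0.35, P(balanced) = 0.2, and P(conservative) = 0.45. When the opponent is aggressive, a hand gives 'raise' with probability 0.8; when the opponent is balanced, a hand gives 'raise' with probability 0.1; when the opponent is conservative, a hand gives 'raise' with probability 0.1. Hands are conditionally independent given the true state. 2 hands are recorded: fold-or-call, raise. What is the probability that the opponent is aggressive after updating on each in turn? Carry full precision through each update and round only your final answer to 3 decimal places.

0.489

After 'fold-or-call': normaliser = 0.2·0.3500 + 0.9·0.2000 + 0.9·0.4500; P(aggressive) ≈ 0.1069, P(balanced) ≈ 0.2748, P(conservative) ≈ 0.6183
After 'raise': normaliser = 0.8·0.1069 + 0.1·0.2748 + 0.1·0.6183; P(aggressive) ≈ 0.4891, P(balanced) ≈ 0.1572, P(conservative) ≈ 0.3537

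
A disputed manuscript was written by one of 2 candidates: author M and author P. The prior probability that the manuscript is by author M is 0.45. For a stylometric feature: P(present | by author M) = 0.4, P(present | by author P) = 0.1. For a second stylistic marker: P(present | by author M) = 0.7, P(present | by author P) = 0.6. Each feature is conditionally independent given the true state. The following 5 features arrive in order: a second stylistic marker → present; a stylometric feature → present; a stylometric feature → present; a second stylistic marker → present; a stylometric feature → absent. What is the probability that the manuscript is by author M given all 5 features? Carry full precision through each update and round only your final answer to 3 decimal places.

0.922

After a second stylistic marker='present': P(author M) = 0.7·0.4500 / (0.7·0.4500 + 0.6·0.5500) ≈ 0.4884
After a stylometric feature='present': P(author M) = 0.4·0.4884 / (0.4·0.4884 + 0.1·0.5116) ≈ 0.7925
After a stylometric feature='present': P(author M) = 0.4·0.7925 / (0.4·0.7925 + 0.1·0.2075) ≈ 0.9385
After a second stylistic marker='present': P(author M) = 0.7·0.9385 / (0.7·0.9385 + 0.6·0.0615) ≈ 0.9469
After a stylometric feature='absent': P(author M) = 0.6·0.9469 / (0.6·0.9469 + 0.9·0.0531) ≈ 0.9224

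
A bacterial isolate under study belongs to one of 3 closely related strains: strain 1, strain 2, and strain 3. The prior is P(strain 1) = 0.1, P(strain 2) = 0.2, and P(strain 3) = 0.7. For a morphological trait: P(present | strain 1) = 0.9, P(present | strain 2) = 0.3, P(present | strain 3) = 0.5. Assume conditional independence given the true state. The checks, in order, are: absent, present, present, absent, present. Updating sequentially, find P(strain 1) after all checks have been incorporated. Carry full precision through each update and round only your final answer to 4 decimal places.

After 'absent': normaliser = 0.1·0.1000 + 0.7·0.2000 + 0.5·0.7000; P(strain 1) ≈ 0.0200, P(strain 2) ≈ 0.2800, P(strain 3) ≈ 0.7000
After 'present': normaliser = 0.9·0.0200 + 0.3·0.2800 + 0.5·0.7000; P(strain 1) ≈ 0.0398, P(strain 2) ≈ 0.1858, P(strain 3) ≈ 0.7743
After 'present': normaliser = 0.9·0.0398 + 0.3·0.1858 + 0.5·0.7743; P(strain 1) ≈ 0.0749, P(strain 2) ≈ 0.1165, P(strain 3) ≈ 0.8087
After 'absent': normaliser = 0.1·0.0749 + 0.7·0.1165 + 0.5·0.8087; P(strain 1) ≈ 0.0152, P(strain 2) ≈ 0.1652, P(strain 3) ≈ 0.8196
After 'present': normaliser = 0.9·0.0152 + 0.3·0.1652 + 0.5·0.8196; P(strain 1) ≈ 0.0289, P(strain 2) ≈ 0.1048, P(strain 3) ≈ 0.8663

0.0289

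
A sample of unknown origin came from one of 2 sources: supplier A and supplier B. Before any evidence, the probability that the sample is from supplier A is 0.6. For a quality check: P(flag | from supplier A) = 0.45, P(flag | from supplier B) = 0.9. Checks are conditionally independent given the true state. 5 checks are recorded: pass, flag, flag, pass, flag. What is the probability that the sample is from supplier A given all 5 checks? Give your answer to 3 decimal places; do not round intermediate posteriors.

0.850

Each posterior becomes the prior for the next update.
After 'pass': P(supplier A) = 0.55·0.6000 / (0.55·0.6000 + 0.1·0.4000) ≈ 0.8919
After 'flag': P(supplier A) = 0.45·0.8919 / (0.45·0.8919 + 0.9·0.1081) ≈ 0.8049
After 'flag': P(supplier A) = 0.45·0.8049 / (0.45·0.8049 + 0.9·0.1951) ≈ 0.6735
After 'pass': P(supplier A) = 0.55·0.6735 / (0.55·0.6735 + 0.1·0.3265) ≈ 0.9190
After 'flag': P(supplier A) = 0.45·0.9190 / (0.45·0.9190 + 0.9·0.0810) ≈ 0.8501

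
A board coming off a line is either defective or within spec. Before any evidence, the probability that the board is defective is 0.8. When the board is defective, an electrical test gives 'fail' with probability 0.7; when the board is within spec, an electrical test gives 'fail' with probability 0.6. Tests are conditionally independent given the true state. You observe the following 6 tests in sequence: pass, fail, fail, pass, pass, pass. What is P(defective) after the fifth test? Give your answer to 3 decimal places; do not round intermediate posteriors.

0.697

Apply Bayes' rule sequentially, carrying P(defective) forward.
After 'pass': P(defective) = 0.3·0.8000 / (0.3·0.8000 + 0.4·0.2000) ≈ 0.7500
After 'fail': P(defective) = 0.7·0.7500 / (0.7·0.7500 + 0.6·0.2500) ≈ 0.7778
After 'fail': P(defective) = 0.7·0.7778 / (0.7·0.7778 + 0.6·0.2222) ≈ 0.8033
After 'pass': P(defective) = 0.3·0.8033 / (0.3·0.8033 + 0.4·0.1967) ≈ 0.7538
After 'pass': P(defective) = 0.3·0.7538 / (0.3·0.7538 + 0.4·0.2462) ≈ 0.6967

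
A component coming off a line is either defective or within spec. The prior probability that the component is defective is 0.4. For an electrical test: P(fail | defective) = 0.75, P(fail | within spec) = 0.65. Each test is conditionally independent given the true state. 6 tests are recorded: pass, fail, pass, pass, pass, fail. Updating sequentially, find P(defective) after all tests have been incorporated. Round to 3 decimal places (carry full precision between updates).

After 'pass': P(defective) = 0.25·0.4000 / (0.25·0.4000 + 0.35·0.6000) ≈ 0.3226
After 'fail': P(defective) = 0.75·0.3226 / (0.75·0.3226 + 0.65·0.6774) ≈ 0.3546
After 'pass': P(defective) = 0.25·0.3546 / (0.25·0.3546 + 0.35·0.6454) ≈ 0.2818
After 'pass': P(defective) = 0.25·0.2818 / (0.25·0.2818 + 0.35·0.7182) ≈ 0.2190
After 'pass': P(defective) = 0.25·0.2190 / (0.25·0.2190 + 0.35·0.7810) ≈ 0.1668
After 'fail': P(defective) = 0.75·0.1668 / (0.75·0.1668 + 0.65·0.8332) ≈ 0.1877

0.188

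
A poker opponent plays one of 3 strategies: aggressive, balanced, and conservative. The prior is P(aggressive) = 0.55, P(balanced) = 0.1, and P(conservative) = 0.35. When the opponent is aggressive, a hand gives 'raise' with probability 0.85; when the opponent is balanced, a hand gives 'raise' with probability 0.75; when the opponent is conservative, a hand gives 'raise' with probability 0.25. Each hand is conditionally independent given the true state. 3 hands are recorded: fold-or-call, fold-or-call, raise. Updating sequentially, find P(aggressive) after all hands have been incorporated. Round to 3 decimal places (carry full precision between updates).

0.163

After 'fold-or-call': normaliser = 0.15·0.5500 + 0.25·0.1000 + 0.75·0.3500; P(aggressive) ≈ 0.2230, P(balanced) ≈ 0.0676, P(conservative) ≈ 0.7095
After 'fold-or-call': normaliser = 0.15·0.2230 + 0.25·0.0676 + 0.75·0.7095; P(aggressive) ≈ 0.0574, P(balanced) ≈ 0.0290, P(conservative) ≈ 0.9136
After 'raise': normaliser = 0.85·0.0574 + 0.75·0.0290 + 0.25·0.9136; P(aggressive) ≈ 0.1633, P(balanced) ≈ 0.0728, P(conservative) ≈ 0.7640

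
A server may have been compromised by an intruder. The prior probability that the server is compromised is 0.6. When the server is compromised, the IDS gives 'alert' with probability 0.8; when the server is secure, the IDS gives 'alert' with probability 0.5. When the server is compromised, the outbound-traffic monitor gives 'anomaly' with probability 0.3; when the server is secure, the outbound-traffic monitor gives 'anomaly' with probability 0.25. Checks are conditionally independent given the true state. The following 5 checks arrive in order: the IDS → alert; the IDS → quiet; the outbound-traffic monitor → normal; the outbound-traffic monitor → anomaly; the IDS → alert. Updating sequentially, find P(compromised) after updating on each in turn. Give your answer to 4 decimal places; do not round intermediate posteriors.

After the IDS='alert': P(compromised) = 0.8·0.6000 / (0.8·0.6000 + 0.5·0.4000) ≈ 0.7059
After the IDS='quiet': P(compromised) = 0.2·0.7059 / (0.2·0.7059 + 0.5·0.2941) ≈ 0.4898
After the outbound-traffic monitor='normal': P(compromised) = 0.7·0.4898 / (0.7·0.4898 + 0.75·0.5102) ≈ 0.4726
After the outbound-traffic monitor='anomaly': P(compromised) = 0.3·0.4726 / (0.3·0.4726 + 0.25·0.5274) ≈ 0.5181
After the IDS='alert': P(compromised) = 0.8·0.5181 / (0.8·0.5181 + 0.5·0.4819) ≈ 0.6324

0.6324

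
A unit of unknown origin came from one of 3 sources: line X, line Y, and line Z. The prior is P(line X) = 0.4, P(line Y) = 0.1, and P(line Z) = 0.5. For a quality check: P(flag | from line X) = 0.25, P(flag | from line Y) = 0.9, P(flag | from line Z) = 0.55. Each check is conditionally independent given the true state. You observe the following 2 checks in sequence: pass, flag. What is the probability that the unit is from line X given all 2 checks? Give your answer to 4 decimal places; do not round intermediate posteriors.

0.3610

After 'pass': normaliser = 0.75·0.4000 + 0.1·0.1000 + 0.45·0.5000; P(line X) ≈ 0.5607, P(line Y) ≈ 0.0187, P(line Z) ≈ 0.4206
After 'flag': normaliser = 0.25·0.5607 + 0.9·0.0187 + 0.55·0.4206; P(line X) ≈ 0.3610, P(line Y) ≈ 0.0433, P(line Z) ≈ 0.5957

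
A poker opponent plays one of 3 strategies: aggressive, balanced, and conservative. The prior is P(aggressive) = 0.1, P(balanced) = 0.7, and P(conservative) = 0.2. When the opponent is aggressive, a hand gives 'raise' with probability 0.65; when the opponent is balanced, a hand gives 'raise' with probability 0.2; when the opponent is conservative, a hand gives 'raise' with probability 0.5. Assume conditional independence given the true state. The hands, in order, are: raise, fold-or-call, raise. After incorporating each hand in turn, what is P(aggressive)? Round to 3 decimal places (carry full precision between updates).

After 'raise': normaliser = 0.65·0.1000 + 0.2·0.7000 + 0.5·0.2000; P(aggressive) ≈ 0.2131, P(balanced) ≈ 0.4590, P(conservative) ≈ 0.3279
After 'fold-or-call': normaliser = 0.35·0.2131 + 0.8·0.4590 + 0.5·0.3279; P(aggressive) ≈ 0.1231, P(balanced) ≈ 0.6062, P(conservative) ≈ 0.2706
After 'raise': normaliser = 0.65·0.1231 + 0.2·0.6062 + 0.5·0.2706; P(aggressive) ≈ 0.2378, P(balanced) ≈ 0.3602, P(conservative) ≈ 0.4020

0.238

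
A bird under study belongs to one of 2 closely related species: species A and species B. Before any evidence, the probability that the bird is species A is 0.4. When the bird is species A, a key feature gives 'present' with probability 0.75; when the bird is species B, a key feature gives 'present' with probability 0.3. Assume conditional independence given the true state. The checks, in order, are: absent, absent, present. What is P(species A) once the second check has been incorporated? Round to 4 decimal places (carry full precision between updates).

0.0784

After 'absent': P(species A) = 0.25·0.4000 / (0.25·0.4000 + 0.7·0.6000) ≈ 0.1923
After 'absent': P(species A) = 0.25·0.1923 / (0.25·0.1923 + 0.7·0.8077) ≈ 0.0784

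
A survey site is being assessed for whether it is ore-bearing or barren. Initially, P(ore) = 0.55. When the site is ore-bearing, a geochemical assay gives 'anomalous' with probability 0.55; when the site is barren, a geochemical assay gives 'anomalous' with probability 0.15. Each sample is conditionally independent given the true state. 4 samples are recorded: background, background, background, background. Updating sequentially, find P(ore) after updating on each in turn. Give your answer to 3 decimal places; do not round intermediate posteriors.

After 'background': P(ore) = 0.45·0.5500 / (0.45·0.5500 + 0.85·0.4500) ≈ 0.3929
After 'background': P(ore) = 0.45·0.3929 / (0.45·0.3929 + 0.85·0.6071) ≈ 0.2552
After 'background': P(ore) = 0.45·0.2552 / (0.45·0.2552 + 0.85·0.7448) ≈ 0.1535
After 'background': P(ore) = 0.45·0.1535 / (0.45·0.1535 + 0.85·0.8465) ≈ 0.0876

0.088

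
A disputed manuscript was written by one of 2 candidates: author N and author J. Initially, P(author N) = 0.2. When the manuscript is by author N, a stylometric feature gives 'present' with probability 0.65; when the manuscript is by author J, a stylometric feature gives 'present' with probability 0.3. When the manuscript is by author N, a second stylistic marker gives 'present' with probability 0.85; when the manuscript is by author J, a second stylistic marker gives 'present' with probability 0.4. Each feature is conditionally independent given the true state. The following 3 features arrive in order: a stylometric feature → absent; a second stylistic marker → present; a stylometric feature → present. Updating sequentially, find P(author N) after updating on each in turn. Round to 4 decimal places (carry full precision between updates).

0.3653

Each posterior becomes the prior for the next update.
After a stylometric feature='absent': P(author N) = 0.35·0.2000 / (0.35·0.2000 + 0.7·0.8000) ≈ 0.1111
After a second stylistic marker='present': P(author N) = 0.85·0.1111 / (0.85·0.1111 + 0.4·0.8889) ≈ 0.2099
After a stylometric feature='present': P(author N) = 0.65·0.2099 / (0.65·0.2099 + 0.3·0.7901) ≈ 0.3653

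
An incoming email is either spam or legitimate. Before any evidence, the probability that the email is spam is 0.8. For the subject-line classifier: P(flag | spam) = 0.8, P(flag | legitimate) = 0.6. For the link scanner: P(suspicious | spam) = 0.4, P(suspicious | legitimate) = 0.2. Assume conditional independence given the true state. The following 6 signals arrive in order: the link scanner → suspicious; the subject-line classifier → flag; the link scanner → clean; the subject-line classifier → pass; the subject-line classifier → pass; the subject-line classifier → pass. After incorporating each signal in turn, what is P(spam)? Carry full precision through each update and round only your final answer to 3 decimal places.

0.500

After the link scanner='suspicious': P(spam) = 0.4·0.8000 / (0.4·0.8000 + 0.2·0.2000) ≈ 0.8889
After the subject-line classifier='flag': P(spam) = 0.8·0.8889 / (0.8·0.8889 + 0.6·0.1111) ≈ 0.9143
After the link scanner='clean': P(spam) = 0.6·0.9143 / (0.6·0.9143 + 0.8·0.0857) ≈ 0.8889
After the subject-line classifier='pass': P(spam) = 0.2·0.8889 / (0.2·0.8889 + 0.4·0.1111) ≈ 0.8000
After the subject-line classifier='pass': P(spam) = 0.2·0.8000 / (0.2·0.8000 + 0.4·0.2000) ≈ 0.6667
After the subject-line classifier='pass': P(spam) = 0.2·0.6667 / (0.2·0.6667 + 0.4·0.3333) ≈ 0.5000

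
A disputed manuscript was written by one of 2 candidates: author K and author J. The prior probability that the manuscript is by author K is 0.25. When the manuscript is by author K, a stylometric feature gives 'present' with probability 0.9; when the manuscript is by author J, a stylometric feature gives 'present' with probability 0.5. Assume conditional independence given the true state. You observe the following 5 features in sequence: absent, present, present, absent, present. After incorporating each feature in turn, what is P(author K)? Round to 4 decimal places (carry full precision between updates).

After 'absent': P(author K) = 0.1·0.2500 / (0.1·0.2500 + 0.5·0.7500) ≈ 0.0625
After 'present': P(author K) = 0.9·0.0625 / (0.9·0.0625 + 0.5·0.9375) ≈ 0.1071
After 'present': P(author K) = 0.9·0.1071 / (0.9·0.1071 + 0.5·0.8929) ≈ 0.1776
After 'absent': P(author K) = 0.1·0.1776 / (0.1·0.1776 + 0.5·0.8224) ≈ 0.0414
After 'present': P(author K) = 0.9·0.0414 / (0.9·0.0414 + 0.5·0.9586) ≈ 0.0721

0.0721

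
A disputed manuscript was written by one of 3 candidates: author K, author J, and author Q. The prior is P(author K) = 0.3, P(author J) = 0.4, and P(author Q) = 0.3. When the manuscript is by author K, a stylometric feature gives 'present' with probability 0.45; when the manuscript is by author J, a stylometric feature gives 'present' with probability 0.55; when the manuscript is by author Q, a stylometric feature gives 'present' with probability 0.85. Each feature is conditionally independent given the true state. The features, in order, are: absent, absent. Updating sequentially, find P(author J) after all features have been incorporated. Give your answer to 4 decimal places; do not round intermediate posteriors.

After 'absent': normaliser = 0.55·0.3000 + 0.45·0.4000 + 0.15·0.3000; P(author K) ≈ 0.4231, P(author J) ≈ 0.4615, P(author Q) ≈ 0.1154
After 'absent': normaliser = 0.55·0.4231 + 0.45·0.4615 + 0.15·0.1154; P(author K) ≈ 0.5084, P(author J) ≈ 0.4538, P(author Q) ≈ 0.0378

0.4538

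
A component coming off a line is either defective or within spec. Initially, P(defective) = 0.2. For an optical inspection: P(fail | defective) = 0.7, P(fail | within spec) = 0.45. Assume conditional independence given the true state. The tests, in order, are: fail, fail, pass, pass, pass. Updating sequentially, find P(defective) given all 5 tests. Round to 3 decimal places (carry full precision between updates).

0.089

After 'fail': P(defective) = 0.7·0.2000 / (0.7·0.2000 + 0.45·0.8000) ≈ 0.2800
After 'fail': P(defective) = 0.7·0.2800 / (0.7·0.2800 + 0.45·0.7200) ≈ 0.3769
After 'pass': P(defective) = 0.3·0.3769 / (0.3·0.3769 + 0.55·0.6231) ≈ 0.2481
After 'pass': P(defective) = 0.3·0.2481 / (0.3·0.2481 + 0.55·0.7519) ≈ 0.1525
After 'pass': P(defective) = 0.3·0.1525 / (0.3·0.1525 + 0.55·0.8475) ≈ 0.0894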